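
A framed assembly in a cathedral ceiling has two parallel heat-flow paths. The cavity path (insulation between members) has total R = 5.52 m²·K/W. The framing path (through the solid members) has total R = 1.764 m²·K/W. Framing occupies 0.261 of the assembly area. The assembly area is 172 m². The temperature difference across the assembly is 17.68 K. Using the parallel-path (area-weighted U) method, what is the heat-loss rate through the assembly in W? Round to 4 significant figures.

857.1 W

U_eff = 0.739/5.52 + 0.261/1.764 = 0.13388 + 0.14796 = 0.28184
R_eff = 1/U_eff = 3.5482 m²·K/W
Q = 172 × 17.68 / 3.5482 = 857.05 W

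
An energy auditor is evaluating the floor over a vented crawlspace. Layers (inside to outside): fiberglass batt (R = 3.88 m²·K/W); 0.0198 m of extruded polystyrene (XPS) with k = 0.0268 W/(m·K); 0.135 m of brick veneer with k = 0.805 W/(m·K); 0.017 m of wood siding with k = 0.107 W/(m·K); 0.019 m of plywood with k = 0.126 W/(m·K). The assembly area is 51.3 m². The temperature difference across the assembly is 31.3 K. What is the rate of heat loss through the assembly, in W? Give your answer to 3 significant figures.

0.0198/0.0268 = 0.7388
0.135/0.805 = 0.1677
0.017/0.107 = 0.1589
0.019/0.126 = 0.1508
R_total = 3.88 + 0.7388 + 0.1677 + 0.1589 + 0.1508 = 5.096 m²·K/W
Q = A·ΔT/R = 51.3 × 31.3 / 5.096 = 315.1 W

315 W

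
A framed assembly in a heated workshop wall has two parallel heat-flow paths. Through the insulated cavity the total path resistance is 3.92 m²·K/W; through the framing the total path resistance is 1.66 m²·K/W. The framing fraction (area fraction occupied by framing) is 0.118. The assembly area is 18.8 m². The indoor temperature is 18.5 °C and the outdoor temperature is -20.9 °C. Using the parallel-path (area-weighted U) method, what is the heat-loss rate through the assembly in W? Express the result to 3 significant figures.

219 W

U_eff = 0.882/3.92 + 0.118/1.66 = 0.225 + 0.07108 = 0.2961
R_eff = 1/U_eff = 3.377 m²·K/W
Q = 18.8 × (18.5 − (-20.9)) / 3.377 = 219.3 W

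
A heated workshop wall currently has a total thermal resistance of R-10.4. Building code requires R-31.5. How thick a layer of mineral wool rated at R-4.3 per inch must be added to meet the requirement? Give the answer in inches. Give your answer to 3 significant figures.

ΔR = 31.5 − 10.4 = 21.1 ft²·°F·h/BTU
L = ΔR / (R/in) = 21.1/4.3 = 4.907 in

4.91 in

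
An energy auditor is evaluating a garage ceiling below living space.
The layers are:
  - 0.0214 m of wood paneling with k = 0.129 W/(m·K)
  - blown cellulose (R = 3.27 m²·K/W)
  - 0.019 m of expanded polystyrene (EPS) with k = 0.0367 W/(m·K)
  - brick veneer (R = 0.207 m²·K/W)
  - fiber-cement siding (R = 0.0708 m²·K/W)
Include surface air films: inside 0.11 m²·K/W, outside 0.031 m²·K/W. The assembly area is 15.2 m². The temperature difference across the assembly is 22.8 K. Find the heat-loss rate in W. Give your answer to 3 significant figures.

79.3 W

0.0214/0.129 = 0.1659
0.019/0.0367 = 0.5177
R_total = 0.11 + 0.1659 + 3.27 + 0.5177 + 0.207 + 0.0708 + 0.031 = 4.372 m²·K/W
Q = A·ΔT/R = 15.2 × 22.8 / 4.372 = 79.26 W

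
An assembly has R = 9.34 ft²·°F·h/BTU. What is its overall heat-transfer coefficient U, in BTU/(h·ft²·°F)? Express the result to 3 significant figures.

U = 1/R = 1/9.34 = 0.1071

0.107 BTU/(h·ft²·°F)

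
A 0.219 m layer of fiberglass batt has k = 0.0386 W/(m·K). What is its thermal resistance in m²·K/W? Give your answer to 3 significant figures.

5.67 m²·K/W

R = L/k = 0.219/0.0386 = 5.674 m²·K/W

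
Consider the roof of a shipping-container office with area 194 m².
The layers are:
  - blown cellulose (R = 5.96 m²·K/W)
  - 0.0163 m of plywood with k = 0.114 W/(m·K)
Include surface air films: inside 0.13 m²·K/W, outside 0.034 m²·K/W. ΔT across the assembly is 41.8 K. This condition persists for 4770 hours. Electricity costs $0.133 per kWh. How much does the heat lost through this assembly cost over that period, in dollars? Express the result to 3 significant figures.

821 dollars

0.0163/0.114 = 0.143
R_total = 0.13 + 5.96 + 0.143 + 0.034 = 6.267 m²·K/W
Q = 194 × 41.8 / 6.267 = 1294 W
E = 1294 W × 4770 h / 1000 = 6172 kWh
Cost = 6172 × 0.133 = $820.9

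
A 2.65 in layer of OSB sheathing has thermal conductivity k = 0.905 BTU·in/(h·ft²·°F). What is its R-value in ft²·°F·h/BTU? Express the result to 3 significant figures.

2.93 ft²·°F·h/BTU

R = L/k = 2.65/0.905 = 2.928 ft²·°F·h/BTU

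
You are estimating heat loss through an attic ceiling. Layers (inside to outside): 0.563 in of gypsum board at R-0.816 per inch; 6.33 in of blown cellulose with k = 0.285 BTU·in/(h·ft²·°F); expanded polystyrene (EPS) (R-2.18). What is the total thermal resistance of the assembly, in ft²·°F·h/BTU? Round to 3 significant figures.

0.563 × 0.816 = 0.4594
6.33/0.285 = 22.21
R_total = 0.4594 + 22.21 + 2.18 = 24.85 ft²·°F·h/BTU

24.8 ft²·°F·h/BTU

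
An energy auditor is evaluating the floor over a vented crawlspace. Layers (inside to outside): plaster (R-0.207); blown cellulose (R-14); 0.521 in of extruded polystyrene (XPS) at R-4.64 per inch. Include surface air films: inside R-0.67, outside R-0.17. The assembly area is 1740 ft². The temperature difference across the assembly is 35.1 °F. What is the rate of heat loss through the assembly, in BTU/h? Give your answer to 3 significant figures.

0.521 × 4.64 = 2.417
R_total = 0.67 + 0.207 + 14 + 2.417 + 0.17 = 17.46 ft²·°F·h/BTU
Q = A·ΔT/R = 1740 × 35.1 / 17.46 = 3497 BTU/h

3500 BTU/h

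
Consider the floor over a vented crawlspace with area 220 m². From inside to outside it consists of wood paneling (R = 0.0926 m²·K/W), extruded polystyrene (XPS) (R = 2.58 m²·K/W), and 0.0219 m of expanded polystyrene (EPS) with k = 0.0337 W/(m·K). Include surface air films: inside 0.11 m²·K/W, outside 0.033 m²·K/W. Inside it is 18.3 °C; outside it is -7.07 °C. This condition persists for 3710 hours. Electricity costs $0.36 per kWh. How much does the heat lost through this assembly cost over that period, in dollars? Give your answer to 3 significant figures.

2150 dollars

0.0219/0.0337 = 0.6499
R_total = 0.11 + 0.0926 + 2.58 + 0.6499 + 0.033 = 3.465 m²·K/W
Q = 220 × (18.3 − (-7.07)) / 3.465 = 1611 W
E = 1611 W × 3710 h / 1000 = 5975 kWh
Cost = 5975 × 0.36 = $2151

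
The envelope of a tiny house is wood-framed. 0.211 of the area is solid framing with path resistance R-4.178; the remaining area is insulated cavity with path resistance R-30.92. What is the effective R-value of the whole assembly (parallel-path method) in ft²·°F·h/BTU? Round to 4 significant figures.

U_eff = 0.789/30.92 + 0.211/4.178 = 0.025517 + 0.050503 = 0.07602
R_eff = 1/U_eff = 13.154 ft²·°F·h/BTU

13.15 ft²·°F·h/BTU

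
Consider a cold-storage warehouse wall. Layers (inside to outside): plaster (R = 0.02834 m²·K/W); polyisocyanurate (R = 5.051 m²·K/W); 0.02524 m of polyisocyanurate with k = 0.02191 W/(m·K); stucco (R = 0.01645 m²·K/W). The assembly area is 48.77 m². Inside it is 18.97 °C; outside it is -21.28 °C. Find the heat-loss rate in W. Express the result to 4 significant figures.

314.2 W

0.02524/0.02191 = 1.152
R_total = 0.02834 + 5.051 + 1.152 + 0.01645 = 6.2478 m²·K/W
Q = A·ΔT/R = 48.77 × (18.97 − (-21.28)) / 6.2478 = 314.19 W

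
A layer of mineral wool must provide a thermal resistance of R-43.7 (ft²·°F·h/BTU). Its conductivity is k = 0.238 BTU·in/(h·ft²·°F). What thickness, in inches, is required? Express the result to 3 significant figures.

L = R × k = 43.7 × 0.238 = 10.4 in

10.4 in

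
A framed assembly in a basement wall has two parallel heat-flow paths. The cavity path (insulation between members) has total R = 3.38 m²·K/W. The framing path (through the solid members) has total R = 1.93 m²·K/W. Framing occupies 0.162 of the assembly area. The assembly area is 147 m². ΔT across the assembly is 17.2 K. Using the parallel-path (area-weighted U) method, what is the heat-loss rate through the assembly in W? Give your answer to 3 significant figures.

U_eff = 0.838/3.38 + 0.162/1.93 = 0.2479 + 0.08394 = 0.3319
R_eff = 1/U_eff = 3.013 m²·K/W
Q = 147 × 17.2 / 3.013 = 839.1 W

839 W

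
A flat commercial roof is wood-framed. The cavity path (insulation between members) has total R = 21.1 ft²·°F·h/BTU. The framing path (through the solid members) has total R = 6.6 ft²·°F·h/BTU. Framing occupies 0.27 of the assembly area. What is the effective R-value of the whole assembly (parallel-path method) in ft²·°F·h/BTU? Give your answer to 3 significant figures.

U_eff = 0.73/21.1 + 0.27/6.6 = 0.0346 + 0.04091 = 0.07551
R_eff = 1/U_eff = 13.24 ft²·°F·h/BTU

13.2 ft²·°F·h/BTU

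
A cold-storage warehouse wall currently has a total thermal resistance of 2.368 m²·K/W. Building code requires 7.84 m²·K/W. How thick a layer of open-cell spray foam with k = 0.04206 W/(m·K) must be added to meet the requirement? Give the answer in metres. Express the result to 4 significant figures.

ΔR = 7.84 − 2.368 = 5.472 m²·K/W
L = ΔR × k = 5.472 × 0.04206 = 0.23015 m

0.2302 m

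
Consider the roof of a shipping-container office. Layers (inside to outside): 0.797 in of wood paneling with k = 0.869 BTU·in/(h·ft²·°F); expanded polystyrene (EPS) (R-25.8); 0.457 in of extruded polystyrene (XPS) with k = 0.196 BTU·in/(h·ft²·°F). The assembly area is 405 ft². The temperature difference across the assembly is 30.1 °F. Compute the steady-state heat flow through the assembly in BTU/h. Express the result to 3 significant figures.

420 BTU/h

0.797/0.869 = 0.9171
0.457/0.196 = 2.332
R_total = 0.9171 + 25.8 + 2.332 = 29.05 ft²·°F·h/BTU
Q = A·ΔT/R = 405 × 30.1 / 29.05 = 419.7 BTU/h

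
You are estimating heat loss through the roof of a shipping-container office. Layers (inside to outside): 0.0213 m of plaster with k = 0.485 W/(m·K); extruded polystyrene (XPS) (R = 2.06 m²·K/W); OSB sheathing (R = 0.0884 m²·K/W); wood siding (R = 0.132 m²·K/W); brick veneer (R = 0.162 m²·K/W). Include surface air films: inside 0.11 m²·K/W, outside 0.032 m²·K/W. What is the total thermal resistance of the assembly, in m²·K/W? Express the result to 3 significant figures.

2.63 m²·K/W

0.0213/0.485 = 0.04392
R_total = 0.11 + 0.04392 + 2.06 + 0.0884 + 0.132 + 0.162 + 0.032 = 2.628 m²·K/W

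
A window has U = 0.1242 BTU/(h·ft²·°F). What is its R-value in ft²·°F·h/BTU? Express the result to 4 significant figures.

R = 1/U = 1/0.1242 = 8.0515

8.052 ft²·°F·h/BTU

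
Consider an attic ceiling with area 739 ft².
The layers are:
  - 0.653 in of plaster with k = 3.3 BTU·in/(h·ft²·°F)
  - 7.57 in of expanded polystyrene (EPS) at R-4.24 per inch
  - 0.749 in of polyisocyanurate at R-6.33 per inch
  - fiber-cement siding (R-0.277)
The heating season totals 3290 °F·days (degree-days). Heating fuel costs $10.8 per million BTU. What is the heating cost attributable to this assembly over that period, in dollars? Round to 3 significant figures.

16.9 dollars

0.653/3.3 = 0.1979
7.57 × 4.24 = 32.1
0.749 × 6.33 = 4.741
R_total = 0.1979 + 32.1 + 4.741 + 0.277 = 37.31 ft²·°F·h/BTU
E = A × HDD × 24 / R = 739 × 3290 × 24 / 37.31 = 1564000 BTU
Cost = 1564000/10⁶ × 10.8 = $16.89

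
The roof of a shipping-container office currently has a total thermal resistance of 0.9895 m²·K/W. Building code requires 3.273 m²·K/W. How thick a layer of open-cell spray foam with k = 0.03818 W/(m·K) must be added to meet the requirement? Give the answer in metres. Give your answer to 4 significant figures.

0.08718 m

ΔR = 3.273 − 0.9895 = 2.2835 m²·K/W
L = ΔR × k = 2.2835 × 0.03818 = 0.087184 m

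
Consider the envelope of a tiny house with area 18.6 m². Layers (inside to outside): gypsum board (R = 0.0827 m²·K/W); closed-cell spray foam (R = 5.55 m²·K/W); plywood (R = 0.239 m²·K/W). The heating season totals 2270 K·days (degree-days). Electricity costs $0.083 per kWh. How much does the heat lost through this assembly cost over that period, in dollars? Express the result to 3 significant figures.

14.3 dollars

R_total = 0.0827 + 5.55 + 0.239 = 5.872 m²·K/W
E = A × HDD × 24 / R / 1000 = 18.6 × 2270 × 24 / 5.872 / 1000 = 172.6 kWh
Cost = 172.6 × 0.083 = $14.32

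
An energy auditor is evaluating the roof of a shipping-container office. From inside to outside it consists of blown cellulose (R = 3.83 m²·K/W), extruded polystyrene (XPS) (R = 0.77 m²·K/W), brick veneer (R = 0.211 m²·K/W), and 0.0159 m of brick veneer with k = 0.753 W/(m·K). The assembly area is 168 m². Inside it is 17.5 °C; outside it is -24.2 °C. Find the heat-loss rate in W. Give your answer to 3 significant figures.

0.0159/0.753 = 0.02112
R_total = 3.83 + 0.77 + 0.211 + 0.02112 = 4.832 m²·K/W
Q = A·ΔT/R = 168 × (17.5 − (-24.2)) / 4.832 = 1450 W

1450 W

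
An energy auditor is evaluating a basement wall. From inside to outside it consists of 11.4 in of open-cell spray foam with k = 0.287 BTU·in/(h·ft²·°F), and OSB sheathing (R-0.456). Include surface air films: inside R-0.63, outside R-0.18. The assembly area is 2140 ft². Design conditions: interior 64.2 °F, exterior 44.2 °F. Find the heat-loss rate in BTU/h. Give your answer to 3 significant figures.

1040 BTU/h

11.4/0.287 = 39.72
R_total = 0.63 + 39.72 + 0.456 + 0.18 = 40.99 ft²·°F·h/BTU
Q = A·ΔT/R = 2140 × (64.2 − 44.2) / 40.99 = 1044 BTU/h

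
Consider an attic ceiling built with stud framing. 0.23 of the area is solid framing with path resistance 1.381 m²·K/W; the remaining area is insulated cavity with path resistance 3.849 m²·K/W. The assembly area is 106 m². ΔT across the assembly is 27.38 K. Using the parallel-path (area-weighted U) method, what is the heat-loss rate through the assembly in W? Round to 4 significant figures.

U_eff = 0.77/3.849 + 0.23/1.381 = 0.20005 + 0.16655 = 0.3666
R_eff = 1/U_eff = 2.7278 m²·K/W
Q = 106 × 27.38 / 2.7278 = 1064 W

1064 W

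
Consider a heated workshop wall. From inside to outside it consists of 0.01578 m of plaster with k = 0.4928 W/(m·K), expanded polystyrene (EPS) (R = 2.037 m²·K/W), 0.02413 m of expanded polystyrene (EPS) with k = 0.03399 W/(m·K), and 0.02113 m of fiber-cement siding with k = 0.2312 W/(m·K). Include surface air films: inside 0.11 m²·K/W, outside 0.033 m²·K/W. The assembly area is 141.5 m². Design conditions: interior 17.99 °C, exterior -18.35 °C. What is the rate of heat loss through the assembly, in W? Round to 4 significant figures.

0.01578/0.4928 = 0.032021
0.02413/0.03399 = 0.70991
0.02113/0.2312 = 0.091393
R_total = 0.11 + 0.032021 + 2.037 + 0.70991 + 0.091393 + 0.033 = 3.0133 m²·K/W
Q = A·ΔT/R = 141.5 × (17.99 − (-18.35)) / 3.0133 = 1706.5 W

1706 W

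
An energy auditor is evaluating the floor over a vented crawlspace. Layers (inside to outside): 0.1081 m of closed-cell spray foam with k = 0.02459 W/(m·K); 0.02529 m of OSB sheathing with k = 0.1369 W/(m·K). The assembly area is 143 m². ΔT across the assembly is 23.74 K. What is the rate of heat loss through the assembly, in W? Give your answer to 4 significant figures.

0.1081/0.02459 = 4.3961
0.02529/0.1369 = 0.18473
R_total = 4.3961 + 0.18473 = 4.5808 m²·K/W
Q = A·ΔT/R = 143 × 23.74 / 4.5808 = 741.09 W

741.1 W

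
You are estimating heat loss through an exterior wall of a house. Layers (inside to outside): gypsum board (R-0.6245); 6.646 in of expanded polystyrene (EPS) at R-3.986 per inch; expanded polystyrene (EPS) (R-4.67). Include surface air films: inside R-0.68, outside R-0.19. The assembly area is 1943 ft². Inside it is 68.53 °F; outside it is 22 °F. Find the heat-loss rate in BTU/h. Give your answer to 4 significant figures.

6.646 × 3.986 = 26.491
R_total = 0.68 + 0.6245 + 26.491 + 4.67 + 0.19 = 32.655 ft²·°F·h/BTU
Q = A·ΔT/R = 1943 × (68.53 − 22) / 32.655 = 2768.5 BTU/h

2769 BTU/h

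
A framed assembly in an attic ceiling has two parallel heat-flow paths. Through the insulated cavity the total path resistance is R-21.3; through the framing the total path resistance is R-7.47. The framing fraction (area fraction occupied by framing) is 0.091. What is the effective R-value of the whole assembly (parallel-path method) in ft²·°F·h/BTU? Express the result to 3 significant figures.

18.2 ft²·°F·h/BTU

U_eff = 0.909/21.3 + 0.091/7.47 = 0.04268 + 0.01218 = 0.05486
R_eff = 1/U_eff = 18.23 ft²·°F·h/BTU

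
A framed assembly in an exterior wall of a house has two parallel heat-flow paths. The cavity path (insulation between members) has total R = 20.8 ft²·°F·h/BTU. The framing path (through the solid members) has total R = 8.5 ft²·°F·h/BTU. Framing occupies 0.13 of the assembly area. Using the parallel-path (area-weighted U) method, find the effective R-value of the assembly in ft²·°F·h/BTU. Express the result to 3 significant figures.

U_eff = 0.87/20.8 + 0.13/8.5 = 0.04183 + 0.01529 = 0.05712
R_eff = 1/U_eff = 17.51 ft²·°F·h/BTU

17.5 ft²·°F·h/BTU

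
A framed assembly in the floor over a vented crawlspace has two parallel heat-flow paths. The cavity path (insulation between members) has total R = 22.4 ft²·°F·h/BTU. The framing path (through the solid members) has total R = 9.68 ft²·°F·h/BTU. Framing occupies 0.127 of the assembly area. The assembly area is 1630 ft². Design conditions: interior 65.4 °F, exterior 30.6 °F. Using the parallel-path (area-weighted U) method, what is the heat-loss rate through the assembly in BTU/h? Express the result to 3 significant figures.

U_eff = 0.873/22.4 + 0.127/9.68 = 0.03897 + 0.01312 = 0.05209
R_eff = 1/U_eff = 19.2 ft²·°F·h/BTU
Q = 1630 × (65.4 − 30.6) / 19.2 = 2955 BTU/h

2950 BTU/h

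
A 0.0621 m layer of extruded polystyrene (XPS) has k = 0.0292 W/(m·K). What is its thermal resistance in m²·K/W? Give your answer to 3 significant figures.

R = L/k = 0.0621/0.0292 = 2.127 m²·K/W

2.13 m²·K/W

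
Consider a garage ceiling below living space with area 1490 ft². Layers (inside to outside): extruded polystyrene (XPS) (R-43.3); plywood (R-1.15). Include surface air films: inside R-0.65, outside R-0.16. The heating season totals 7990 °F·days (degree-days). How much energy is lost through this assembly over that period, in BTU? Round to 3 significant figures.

R_total = 0.65 + 43.3 + 1.15 + 0.16 = 45.26 ft²·°F·h/BTU
E = A × HDD × 24 / R = 1490 × 7990 × 24 / 45.26 = 6313000 BTU

6310000 BTU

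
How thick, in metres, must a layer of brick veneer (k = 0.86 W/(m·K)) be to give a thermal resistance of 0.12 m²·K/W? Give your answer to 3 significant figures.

L = R·k = 0.12 × 0.86 = 0.1032 m

0.103 m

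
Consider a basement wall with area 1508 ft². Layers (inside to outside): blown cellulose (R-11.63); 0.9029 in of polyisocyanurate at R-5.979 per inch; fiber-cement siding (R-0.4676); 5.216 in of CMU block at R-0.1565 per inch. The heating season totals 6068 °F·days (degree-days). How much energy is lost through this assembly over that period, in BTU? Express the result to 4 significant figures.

0.9029 × 5.979 = 5.3984
5.216 × 0.1565 = 0.8163
R_total = 11.63 + 5.3984 + 0.4676 + 0.8163 = 18.312 ft²·°F·h/BTU
E = A × HDD × 24 / R = 1508 × 6068 × 24 / 18.312 = 11993000 BTU

11990000 BTU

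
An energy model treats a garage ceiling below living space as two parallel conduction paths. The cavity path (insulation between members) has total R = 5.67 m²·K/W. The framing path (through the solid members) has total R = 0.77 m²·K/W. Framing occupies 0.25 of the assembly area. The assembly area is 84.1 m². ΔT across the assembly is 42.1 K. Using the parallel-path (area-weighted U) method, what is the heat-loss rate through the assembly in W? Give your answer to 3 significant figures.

U_eff = 0.75/5.67 + 0.25/0.77 = 0.1323 + 0.3247 = 0.457
R_eff = 1/U_eff = 2.188 m²·K/W
Q = 84.1 × 42.1 / 2.188 = 1618 W

1620 W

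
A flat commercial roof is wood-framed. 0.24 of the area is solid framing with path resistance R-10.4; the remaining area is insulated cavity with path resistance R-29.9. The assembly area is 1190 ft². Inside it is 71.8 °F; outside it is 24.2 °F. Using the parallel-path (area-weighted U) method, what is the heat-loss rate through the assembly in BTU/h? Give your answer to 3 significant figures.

U_eff = 0.76/29.9 + 0.24/10.4 = 0.02542 + 0.02308 = 0.04849
R_eff = 1/U_eff = 20.62 ft²·°F·h/BTU
Q = 1190 × (71.8 − 24.2) / 20.62 = 2747 BTU/h

2750 BTU/h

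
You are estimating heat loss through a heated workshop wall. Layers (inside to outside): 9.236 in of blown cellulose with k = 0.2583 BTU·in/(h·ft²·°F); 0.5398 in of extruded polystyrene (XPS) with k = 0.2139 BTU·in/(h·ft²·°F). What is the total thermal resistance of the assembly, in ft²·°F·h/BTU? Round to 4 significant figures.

9.236/0.2583 = 35.757
0.5398/0.2139 = 2.5236
R_total = 35.757 + 2.5236 = 38.28 ft²·°F·h/BTU

38.28 ft²·°F·h/BTU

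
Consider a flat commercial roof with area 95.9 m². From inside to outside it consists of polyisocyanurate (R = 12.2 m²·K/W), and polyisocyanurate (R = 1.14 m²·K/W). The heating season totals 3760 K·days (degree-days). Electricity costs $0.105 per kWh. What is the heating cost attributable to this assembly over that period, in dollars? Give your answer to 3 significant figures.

68.1 dollars

R_total = 12.2 + 1.14 = 13.34 m²·K/W
E = A × HDD × 24 / R / 1000 = 95.9 × 3760 × 24 / 13.34 / 1000 = 648.7 kWh
Cost = 648.7 × 0.105 = $68.12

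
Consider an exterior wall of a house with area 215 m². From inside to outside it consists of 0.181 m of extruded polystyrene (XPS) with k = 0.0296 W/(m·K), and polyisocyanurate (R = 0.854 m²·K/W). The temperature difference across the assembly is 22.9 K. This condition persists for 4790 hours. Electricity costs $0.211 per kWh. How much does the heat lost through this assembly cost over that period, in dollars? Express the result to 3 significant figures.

0.181/0.0296 = 6.115
R_total = 6.115 + 0.854 = 6.969 m²·K/W
Q = 215 × 22.9 / 6.969 = 706.5 W
E = 706.5 W × 4790 h / 1000 = 3384 kWh
Cost = 3384 × 0.211 = $714.1

714 dollars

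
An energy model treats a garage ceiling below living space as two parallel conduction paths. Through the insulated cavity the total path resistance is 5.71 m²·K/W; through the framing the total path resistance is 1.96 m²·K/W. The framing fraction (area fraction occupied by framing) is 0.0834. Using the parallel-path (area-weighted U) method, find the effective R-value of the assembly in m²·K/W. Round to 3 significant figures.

U_eff = 0.9166/5.71 + 0.0834/1.96 = 0.1605 + 0.04255 = 0.2031
R_eff = 1/U_eff = 4.924 m²·K/W

4.92 m²·K/W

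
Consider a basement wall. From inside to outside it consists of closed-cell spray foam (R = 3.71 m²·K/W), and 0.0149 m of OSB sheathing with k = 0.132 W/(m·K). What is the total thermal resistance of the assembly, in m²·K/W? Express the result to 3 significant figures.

3.82 m²·K/W

0.0149/0.132 = 0.1129
R_total = 3.71 + 0.1129 = 3.823 m²·K/W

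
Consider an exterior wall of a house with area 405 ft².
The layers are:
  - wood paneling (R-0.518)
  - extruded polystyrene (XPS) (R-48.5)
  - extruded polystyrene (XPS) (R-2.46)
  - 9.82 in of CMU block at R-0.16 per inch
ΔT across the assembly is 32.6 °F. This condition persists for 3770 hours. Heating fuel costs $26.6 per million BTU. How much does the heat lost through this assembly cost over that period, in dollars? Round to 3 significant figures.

25.0 dollars

9.82 × 0.16 = 1.571
R_total = 0.518 + 48.5 + 2.46 + 1.571 = 53.05 ft²·°F·h/BTU
Q = 405 × 32.6 / 53.05 = 248.9 BTU/h
E = 248.9 × 3770 = 938300 BTU
Cost = 938300/10⁶ × 26.6 = $24.96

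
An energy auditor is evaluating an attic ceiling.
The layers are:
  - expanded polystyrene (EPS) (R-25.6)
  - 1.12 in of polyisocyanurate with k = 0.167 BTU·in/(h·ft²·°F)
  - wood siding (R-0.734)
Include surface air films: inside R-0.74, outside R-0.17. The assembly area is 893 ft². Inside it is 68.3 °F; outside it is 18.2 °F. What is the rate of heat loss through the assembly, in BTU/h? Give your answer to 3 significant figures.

1320 BTU/h

1.12/0.167 = 6.707
R_total = 0.74 + 25.6 + 6.707 + 0.734 + 0.17 = 33.95 ft²·°F·h/BTU
Q = A·ΔT/R = 893 × (68.3 − 18.2) / 33.95 = 1318 BTU/h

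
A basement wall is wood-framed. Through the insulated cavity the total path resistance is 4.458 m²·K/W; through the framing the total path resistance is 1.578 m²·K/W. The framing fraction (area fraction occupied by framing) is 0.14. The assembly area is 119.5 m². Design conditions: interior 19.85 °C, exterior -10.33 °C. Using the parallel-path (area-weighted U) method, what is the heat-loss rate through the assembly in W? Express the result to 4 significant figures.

1016 W

U_eff = 0.86/4.458 + 0.14/1.578 = 0.19291 + 0.08872 = 0.28163
R_eff = 1/U_eff = 3.5507 m²·K/W
Q = 119.5 × (19.85 − (-10.33)) / 3.5507 = 1015.7 W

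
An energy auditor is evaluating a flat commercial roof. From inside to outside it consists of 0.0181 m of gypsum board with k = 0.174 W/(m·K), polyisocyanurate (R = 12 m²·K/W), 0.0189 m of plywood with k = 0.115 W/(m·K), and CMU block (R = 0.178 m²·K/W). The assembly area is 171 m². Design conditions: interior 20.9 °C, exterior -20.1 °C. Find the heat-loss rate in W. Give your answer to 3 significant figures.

0.0181/0.174 = 0.104
0.0189/0.115 = 0.1643
R_total = 0.104 + 12 + 0.1643 + 0.178 = 12.45 m²·K/W
Q = A·ΔT/R = 171 × (20.9 − (-20.1)) / 12.45 = 563.3 W

563 W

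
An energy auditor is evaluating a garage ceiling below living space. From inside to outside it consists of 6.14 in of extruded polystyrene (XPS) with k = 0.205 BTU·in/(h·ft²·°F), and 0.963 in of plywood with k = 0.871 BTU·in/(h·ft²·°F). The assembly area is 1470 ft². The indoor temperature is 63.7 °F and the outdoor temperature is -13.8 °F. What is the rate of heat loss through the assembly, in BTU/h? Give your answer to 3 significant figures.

3670 BTU/h

6.14/0.205 = 29.95
0.963/0.871 = 1.106
R_total = 29.95 + 1.106 = 31.06 ft²·°F·h/BTU
Q = A·ΔT/R = 1470 × (63.7 − (-13.8)) / 31.06 = 3668 BTU/h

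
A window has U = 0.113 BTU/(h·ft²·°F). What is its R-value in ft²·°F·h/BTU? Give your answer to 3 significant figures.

8.85 ft²·°F·h/BTU

R = 1/U = 1/0.113 = 8.85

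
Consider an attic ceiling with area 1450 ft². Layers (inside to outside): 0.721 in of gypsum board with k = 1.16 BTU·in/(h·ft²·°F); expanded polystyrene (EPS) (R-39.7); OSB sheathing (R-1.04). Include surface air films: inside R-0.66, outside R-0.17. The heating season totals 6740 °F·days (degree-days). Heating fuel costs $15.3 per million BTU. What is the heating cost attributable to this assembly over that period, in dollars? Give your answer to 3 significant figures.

85.1 dollars

0.721/1.16 = 0.6216
R_total = 0.66 + 0.6216 + 39.7 + 1.04 + 0.17 = 42.19 ft²·°F·h/BTU
E = A × HDD × 24 / R = 1450 × 6740 × 24 / 42.19 = 5559000 BTU
Cost = 5559000/10⁶ × 15.3 = $85.06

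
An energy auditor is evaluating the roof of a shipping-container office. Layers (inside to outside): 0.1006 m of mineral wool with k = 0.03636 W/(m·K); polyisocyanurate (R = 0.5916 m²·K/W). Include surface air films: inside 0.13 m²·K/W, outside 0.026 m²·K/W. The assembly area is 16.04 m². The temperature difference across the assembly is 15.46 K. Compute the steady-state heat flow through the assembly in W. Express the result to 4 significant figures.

70.56 W

0.1006/0.03636 = 2.7668
R_total = 0.13 + 2.7668 + 0.5916 + 0.026 = 3.5144 m²·K/W
Q = A·ΔT/R = 16.04 × 15.46 / 3.5144 = 70.561 W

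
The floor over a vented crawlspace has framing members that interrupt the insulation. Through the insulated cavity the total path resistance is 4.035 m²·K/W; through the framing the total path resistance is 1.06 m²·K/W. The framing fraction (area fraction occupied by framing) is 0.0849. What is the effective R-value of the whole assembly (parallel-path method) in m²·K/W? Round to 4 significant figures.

U_eff = 0.9151/4.035 + 0.0849/1.06 = 0.22679 + 0.080094 = 0.30688
R_eff = 1/U_eff = 3.2586 m²·K/W

3.259 m²·K/W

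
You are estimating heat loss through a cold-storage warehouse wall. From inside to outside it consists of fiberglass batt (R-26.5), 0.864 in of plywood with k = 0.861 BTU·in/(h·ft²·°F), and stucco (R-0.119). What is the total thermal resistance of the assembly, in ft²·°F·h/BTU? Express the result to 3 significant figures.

0.864/0.861 = 1.003
R_total = 26.5 + 1.003 + 0.119 = 27.62 ft²·°F·h/BTU

27.6 ft²·°F·h/BTU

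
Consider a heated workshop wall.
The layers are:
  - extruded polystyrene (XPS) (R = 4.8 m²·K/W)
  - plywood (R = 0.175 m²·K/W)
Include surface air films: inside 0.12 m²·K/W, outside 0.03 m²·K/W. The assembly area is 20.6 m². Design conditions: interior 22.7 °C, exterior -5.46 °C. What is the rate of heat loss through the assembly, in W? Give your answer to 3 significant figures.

R_total = 0.12 + 4.8 + 0.175 + 0.03 = 5.125 m²·K/W
Q = A·ΔT/R = 20.6 × (22.7 − (-5.46)) / 5.125 = 113.2 W

113 W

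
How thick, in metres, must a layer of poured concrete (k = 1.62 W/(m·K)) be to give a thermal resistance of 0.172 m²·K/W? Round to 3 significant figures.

L = R·k = 0.172 × 1.62 = 0.2786 m

0.279 m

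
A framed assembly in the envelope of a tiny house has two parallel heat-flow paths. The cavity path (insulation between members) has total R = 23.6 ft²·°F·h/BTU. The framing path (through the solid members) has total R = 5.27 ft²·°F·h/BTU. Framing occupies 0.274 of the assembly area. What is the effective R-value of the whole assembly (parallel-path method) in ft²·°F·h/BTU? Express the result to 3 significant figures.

U_eff = 0.726/23.6 + 0.274/5.27 = 0.03076 + 0.05199 = 0.08276
R_eff = 1/U_eff = 12.08 ft²·°F·h/BTU

12.1 ft²·°F·h/BTU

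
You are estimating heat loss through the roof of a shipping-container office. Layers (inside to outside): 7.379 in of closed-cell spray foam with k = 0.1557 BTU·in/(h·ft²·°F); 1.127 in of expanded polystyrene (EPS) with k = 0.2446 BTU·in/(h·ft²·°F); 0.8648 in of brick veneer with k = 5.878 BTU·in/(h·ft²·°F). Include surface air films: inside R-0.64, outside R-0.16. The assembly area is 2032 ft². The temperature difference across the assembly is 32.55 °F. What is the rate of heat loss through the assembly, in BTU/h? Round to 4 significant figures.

1249 BTU/h

7.379/0.1557 = 47.392
1.127/0.2446 = 4.6075
0.8648/5.878 = 0.14712
R_total = 0.64 + 47.392 + 4.6075 + 0.14712 + 0.16 = 52.947 ft²·°F·h/BTU
Q = A·ΔT/R = 2032 × 32.55 / 52.947 = 1249.2 BTU/h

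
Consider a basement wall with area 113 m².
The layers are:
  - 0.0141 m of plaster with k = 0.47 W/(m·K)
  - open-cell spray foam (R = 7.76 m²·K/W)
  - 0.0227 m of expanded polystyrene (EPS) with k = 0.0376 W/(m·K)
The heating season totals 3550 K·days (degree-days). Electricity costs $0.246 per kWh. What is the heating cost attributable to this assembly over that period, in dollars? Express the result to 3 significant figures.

282 dollars

0.0141/0.47 = 0.03
0.0227/0.0376 = 0.6037
R_total = 0.03 + 7.76 + 0.6037 = 8.394 m²·K/W
E = A × HDD × 24 / R / 1000 = 113 × 3550 × 24 / 8.394 / 1000 = 1147 kWh
Cost = 1147 × 0.246 = $282.2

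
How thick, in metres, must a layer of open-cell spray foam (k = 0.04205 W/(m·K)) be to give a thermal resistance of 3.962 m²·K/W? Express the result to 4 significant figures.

0.1666 m

L = R·k = 3.962 × 0.04205 = 0.1666 m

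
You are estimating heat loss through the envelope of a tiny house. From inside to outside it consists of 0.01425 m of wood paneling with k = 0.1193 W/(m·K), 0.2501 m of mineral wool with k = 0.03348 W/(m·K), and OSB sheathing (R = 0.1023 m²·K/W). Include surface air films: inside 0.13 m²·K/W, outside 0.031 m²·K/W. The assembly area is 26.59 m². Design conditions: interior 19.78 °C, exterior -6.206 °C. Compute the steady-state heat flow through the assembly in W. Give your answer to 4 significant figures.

0.01425/0.1193 = 0.11945
0.2501/0.03348 = 7.4701
R_total = 0.13 + 0.11945 + 7.4701 + 0.1023 + 0.031 = 7.8529 m²·K/W
Q = A·ΔT/R = 26.59 × (19.78 − (-6.206)) / 7.8529 = 87.989 W

87.99 W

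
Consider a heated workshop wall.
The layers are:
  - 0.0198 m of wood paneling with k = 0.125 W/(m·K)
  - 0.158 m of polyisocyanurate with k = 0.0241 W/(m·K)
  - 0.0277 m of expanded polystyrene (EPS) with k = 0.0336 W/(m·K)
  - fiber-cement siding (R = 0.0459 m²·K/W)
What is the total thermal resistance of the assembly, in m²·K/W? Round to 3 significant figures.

0.0198/0.125 = 0.1584
0.158/0.0241 = 6.556
0.0277/0.0336 = 0.8244
R_total = 0.1584 + 6.556 + 0.8244 + 0.0459 = 7.585 m²·K/W

7.58 m²·K/W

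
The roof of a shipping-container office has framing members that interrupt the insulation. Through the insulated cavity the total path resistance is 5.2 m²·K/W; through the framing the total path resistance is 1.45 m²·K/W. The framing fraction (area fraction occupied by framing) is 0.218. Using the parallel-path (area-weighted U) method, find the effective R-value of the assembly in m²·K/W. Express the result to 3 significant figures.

U_eff = 0.782/5.2 + 0.218/1.45 = 0.1504 + 0.1503 = 0.3007
R_eff = 1/U_eff = 3.325 m²·K/W

3.33 m²·K/W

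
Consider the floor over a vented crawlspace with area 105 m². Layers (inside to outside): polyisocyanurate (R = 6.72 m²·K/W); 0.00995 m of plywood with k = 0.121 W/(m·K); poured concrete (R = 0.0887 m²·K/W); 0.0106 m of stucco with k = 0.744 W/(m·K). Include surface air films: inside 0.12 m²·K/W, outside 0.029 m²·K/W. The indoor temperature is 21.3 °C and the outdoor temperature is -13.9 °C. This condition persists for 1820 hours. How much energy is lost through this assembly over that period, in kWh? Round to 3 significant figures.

0.00995/0.121 = 0.08223
0.0106/0.744 = 0.01425
R_total = 0.12 + 6.72 + 0.08223 + 0.0887 + 0.01425 + 0.029 = 7.054 m²·K/W
Q = 105 × (21.3 − (-13.9)) / 7.054 = 523.9 W
E = 523.9 W × 1820 h / 1000 = 953.6 kWh

954 kWh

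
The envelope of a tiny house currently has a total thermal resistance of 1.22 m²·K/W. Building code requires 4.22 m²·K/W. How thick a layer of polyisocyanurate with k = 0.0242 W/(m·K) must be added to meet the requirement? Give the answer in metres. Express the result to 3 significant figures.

ΔR = 4.22 − 1.22 = 3 m²·K/W
L = ΔR × k = 3 × 0.0242 = 0.0726 m

0.0726 m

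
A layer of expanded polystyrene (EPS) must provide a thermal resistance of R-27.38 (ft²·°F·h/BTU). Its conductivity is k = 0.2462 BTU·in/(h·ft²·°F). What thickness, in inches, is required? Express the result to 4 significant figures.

6.741 in

L = R × k = 27.38 × 0.2462 = 6.741 in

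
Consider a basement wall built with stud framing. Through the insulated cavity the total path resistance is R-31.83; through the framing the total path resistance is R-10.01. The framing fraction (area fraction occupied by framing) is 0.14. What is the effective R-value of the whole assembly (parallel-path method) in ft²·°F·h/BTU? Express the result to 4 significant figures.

U_eff = 0.86/31.83 + 0.14/10.01 = 0.027019 + 0.013986 = 0.041005
R_eff = 1/U_eff = 24.388 ft²·°F·h/BTU

24.39 ft²·°F·h/BTU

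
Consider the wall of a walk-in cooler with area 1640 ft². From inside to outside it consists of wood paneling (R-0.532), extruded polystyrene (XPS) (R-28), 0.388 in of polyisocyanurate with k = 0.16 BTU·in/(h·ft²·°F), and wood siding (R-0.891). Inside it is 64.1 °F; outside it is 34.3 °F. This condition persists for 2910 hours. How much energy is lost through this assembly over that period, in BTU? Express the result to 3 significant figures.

4470000 BTU

0.388/0.16 = 2.425
R_total = 0.532 + 28 + 2.425 + 0.891 = 31.85 ft²·°F·h/BTU
Q = 1640 × (64.1 − 34.3) / 31.85 = 1535 BTU/h
E = 1535 × 2910 = 4466000 BTU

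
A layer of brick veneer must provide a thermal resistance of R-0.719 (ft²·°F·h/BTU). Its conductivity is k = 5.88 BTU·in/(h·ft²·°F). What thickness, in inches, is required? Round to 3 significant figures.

L = R × k = 0.719 × 5.88 = 4.228 in

4.23 in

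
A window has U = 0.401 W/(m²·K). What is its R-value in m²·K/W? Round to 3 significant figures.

2.49 m²·K/W

R = 1/U = 1/0.401 = 2.494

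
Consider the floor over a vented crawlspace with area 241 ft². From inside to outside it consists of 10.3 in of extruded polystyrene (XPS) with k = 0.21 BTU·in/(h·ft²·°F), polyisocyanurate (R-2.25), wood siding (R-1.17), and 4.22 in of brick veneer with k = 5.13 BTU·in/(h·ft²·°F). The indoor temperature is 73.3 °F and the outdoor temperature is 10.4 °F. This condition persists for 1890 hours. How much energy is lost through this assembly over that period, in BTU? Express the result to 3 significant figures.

538000 BTU

10.3/0.21 = 49.05
4.22/5.13 = 0.8226
R_total = 49.05 + 2.25 + 1.17 + 0.8226 = 53.29 ft²·°F·h/BTU
Q = 241 × (73.3 − 10.4) / 53.29 = 284.5 BTU/h
E = 284.5 × 1890 = 537600 BTU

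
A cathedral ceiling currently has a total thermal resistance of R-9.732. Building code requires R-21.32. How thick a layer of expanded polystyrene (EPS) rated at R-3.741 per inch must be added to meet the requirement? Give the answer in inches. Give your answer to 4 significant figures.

3.098 in

ΔR = 21.32 − 9.732 = 11.588 ft²·°F·h/BTU
L = ΔR / (R/in) = 11.588/3.741 = 3.0976 in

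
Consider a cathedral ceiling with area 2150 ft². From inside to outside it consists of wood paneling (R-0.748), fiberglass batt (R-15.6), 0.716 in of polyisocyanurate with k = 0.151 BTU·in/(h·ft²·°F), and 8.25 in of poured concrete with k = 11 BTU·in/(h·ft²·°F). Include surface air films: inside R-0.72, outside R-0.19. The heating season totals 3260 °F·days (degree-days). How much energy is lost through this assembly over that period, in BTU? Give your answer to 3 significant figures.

7390000 BTU

0.716/0.151 = 4.742
8.25/11 = 0.75
R_total = 0.72 + 0.748 + 15.6 + 4.742 + 0.75 + 0.19 = 22.75 ft²·°F·h/BTU
E = A × HDD × 24 / R = 2150 × 3260 × 24 / 22.75 = 7394000 BTU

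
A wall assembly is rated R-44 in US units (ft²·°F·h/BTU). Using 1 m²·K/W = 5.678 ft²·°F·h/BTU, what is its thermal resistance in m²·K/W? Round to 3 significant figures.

7.75 m²·K/W

R_SI = 44/5.678 = 7.749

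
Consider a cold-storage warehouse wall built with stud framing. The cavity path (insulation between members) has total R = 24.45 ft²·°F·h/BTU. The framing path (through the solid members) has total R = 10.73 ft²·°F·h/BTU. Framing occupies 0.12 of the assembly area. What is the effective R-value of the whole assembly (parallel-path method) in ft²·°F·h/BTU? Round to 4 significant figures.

21.20 ft²·°F·h/BTU

U_eff = 0.88/24.45 + 0.12/10.73 = 0.035992 + 0.011184 = 0.047175
R_eff = 1/U_eff = 21.197 ft²·°F·h/BTU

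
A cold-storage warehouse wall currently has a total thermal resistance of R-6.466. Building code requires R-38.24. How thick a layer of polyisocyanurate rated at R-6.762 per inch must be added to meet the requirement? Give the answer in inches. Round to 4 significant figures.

ΔR = 38.24 − 6.466 = 31.774 ft²·°F·h/BTU
L = ΔR / (R/in) = 31.774/6.762 = 4.6989 in

4.699 in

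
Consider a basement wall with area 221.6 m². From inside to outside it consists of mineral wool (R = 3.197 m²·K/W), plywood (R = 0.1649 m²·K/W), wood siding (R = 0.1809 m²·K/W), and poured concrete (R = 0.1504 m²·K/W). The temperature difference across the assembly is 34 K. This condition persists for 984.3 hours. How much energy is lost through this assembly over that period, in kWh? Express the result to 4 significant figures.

2008 kWh

R_total = 3.197 + 0.1649 + 0.1809 + 0.1504 = 3.6932 m²·K/W
Q = 221.6 × 34 / 3.6932 = 2040.1 W
E = 2040.1 W × 984.3 h / 1000 = 2008 kWh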